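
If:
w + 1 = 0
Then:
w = -1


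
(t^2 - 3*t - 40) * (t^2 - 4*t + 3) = t^4 - 7*t^3 - 25*t^2 + 151*t - 120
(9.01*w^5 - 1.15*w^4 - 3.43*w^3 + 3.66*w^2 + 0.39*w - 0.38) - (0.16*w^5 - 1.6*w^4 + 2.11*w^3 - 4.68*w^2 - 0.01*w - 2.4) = 8.85*w^5 + 0.45*w^4 - 5.54*w^3 + 8.34*w^2 + 0.4*w + 2.02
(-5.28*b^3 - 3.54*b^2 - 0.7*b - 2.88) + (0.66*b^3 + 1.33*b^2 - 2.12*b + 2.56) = -4.62*b^3 - 2.21*b^2 - 2.82*b - 0.32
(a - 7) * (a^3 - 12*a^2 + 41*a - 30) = a^4 - 19*a^3 + 125*a^2 - 317*a + 210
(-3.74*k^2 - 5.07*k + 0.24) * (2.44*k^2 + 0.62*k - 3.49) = -9.1256*k^4 - 14.6896*k^3 + 10.4948*k^2 + 17.8431*k - 0.8376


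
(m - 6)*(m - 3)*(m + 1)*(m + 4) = m^4 - 4*m^3 - 23*m^2 + 54*m + 72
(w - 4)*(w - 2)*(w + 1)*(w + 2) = w^4 - 3*w^3 - 8*w^2 + 12*w + 16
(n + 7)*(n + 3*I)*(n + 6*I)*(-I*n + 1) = -I*n^4 + 10*n^3 - 7*I*n^3 + 70*n^2 + 27*I*n^2 - 18*n + 189*I*n - 126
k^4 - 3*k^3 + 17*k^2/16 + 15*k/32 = k*(k - 5/2)*(k - 3/4)*(k + 1/4)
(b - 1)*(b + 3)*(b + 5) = b^3 + 7*b^2 + 7*b - 15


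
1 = 1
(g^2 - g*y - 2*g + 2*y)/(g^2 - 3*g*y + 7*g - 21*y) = (g^2 - g*y - 2*g + 2*y)/(g^2 - 3*g*y + 7*g - 21*y)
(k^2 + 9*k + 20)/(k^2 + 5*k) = (k + 4)/k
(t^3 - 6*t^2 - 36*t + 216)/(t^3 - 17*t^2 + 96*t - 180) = (t + 6)/(t - 5)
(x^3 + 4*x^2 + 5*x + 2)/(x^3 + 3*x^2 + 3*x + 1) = (x + 2)/(x + 1)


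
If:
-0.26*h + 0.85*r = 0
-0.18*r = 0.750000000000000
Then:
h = -13.62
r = -4.17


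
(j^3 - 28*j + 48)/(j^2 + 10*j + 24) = (j^2 - 6*j + 8)/(j + 4)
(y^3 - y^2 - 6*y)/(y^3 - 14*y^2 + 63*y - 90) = y*(y + 2)/(y^2 - 11*y + 30)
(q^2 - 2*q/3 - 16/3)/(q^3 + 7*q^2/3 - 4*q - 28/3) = (3*q - 8)/(3*q^2 + q - 14)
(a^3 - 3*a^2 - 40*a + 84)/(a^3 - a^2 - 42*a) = (a - 2)/a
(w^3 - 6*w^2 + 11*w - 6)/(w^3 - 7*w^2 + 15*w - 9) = (w - 2)/(w - 3)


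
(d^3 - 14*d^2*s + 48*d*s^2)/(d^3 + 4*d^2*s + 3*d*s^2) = (d^2 - 14*d*s + 48*s^2)/(d^2 + 4*d*s + 3*s^2)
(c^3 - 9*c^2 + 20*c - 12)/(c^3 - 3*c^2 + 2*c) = (c - 6)/c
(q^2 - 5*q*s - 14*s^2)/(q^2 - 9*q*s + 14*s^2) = (q + 2*s)/(q - 2*s)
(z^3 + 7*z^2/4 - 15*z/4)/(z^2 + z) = (4*z^2 + 7*z - 15)/(4*(z + 1))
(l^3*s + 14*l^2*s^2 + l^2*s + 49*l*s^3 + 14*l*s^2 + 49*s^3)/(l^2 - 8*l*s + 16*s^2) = s*(l^3 + 14*l^2*s + l^2 + 49*l*s^2 + 14*l*s + 49*s^2)/(l^2 - 8*l*s + 16*s^2)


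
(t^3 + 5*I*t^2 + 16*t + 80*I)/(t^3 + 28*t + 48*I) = (t^2 + I*t + 20)/(t^2 - 4*I*t + 12)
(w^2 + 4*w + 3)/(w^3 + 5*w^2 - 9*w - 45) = (w + 1)/(w^2 + 2*w - 15)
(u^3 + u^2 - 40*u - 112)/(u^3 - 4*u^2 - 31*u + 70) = (u^2 + 8*u + 16)/(u^2 + 3*u - 10)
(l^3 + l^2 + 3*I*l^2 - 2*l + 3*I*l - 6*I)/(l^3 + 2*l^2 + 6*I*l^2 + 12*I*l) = (l^2 + l*(-1 + 3*I) - 3*I)/(l*(l + 6*I))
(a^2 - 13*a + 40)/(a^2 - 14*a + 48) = (a - 5)/(a - 6)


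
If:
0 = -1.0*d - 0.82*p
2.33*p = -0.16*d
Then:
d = 0.00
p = 0.00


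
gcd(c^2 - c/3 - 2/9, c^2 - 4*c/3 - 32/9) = 1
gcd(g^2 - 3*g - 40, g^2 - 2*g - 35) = g + 5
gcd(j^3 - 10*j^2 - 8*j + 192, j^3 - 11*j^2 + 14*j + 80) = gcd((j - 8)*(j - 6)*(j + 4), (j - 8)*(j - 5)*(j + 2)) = j - 8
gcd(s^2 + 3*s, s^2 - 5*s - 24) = s + 3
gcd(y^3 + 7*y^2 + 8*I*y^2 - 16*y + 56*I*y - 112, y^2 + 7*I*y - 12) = y + 4*I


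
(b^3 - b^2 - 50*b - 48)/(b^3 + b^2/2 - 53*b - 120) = 2*(b + 1)/(2*b + 5)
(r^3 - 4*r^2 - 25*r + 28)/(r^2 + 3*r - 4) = r - 7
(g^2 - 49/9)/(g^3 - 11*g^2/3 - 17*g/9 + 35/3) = (3*g + 7)/(3*g^2 - 4*g - 15)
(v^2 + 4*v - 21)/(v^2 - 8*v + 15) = (v + 7)/(v - 5)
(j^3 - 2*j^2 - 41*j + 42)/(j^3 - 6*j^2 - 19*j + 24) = (j^2 - j - 42)/(j^2 - 5*j - 24)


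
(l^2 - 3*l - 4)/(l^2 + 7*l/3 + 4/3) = 3*(l - 4)/(3*l + 4)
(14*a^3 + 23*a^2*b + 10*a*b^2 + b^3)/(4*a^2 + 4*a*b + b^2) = (7*a^2 + 8*a*b + b^2)/(2*a + b)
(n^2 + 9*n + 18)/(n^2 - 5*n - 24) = (n + 6)/(n - 8)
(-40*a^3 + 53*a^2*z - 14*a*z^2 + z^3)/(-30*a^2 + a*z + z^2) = (8*a^2 - 9*a*z + z^2)/(6*a + z)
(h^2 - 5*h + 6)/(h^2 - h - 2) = (h - 3)/(h + 1)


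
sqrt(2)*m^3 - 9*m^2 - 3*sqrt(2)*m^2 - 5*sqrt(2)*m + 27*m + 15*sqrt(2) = (m - 3)*(m - 5*sqrt(2))*(sqrt(2)*m + 1)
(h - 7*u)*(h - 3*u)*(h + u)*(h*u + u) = h^4*u - 9*h^3*u^2 + h^3*u + 11*h^2*u^3 - 9*h^2*u^2 + 21*h*u^4 + 11*h*u^3 + 21*u^4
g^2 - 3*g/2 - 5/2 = (g - 5/2)*(g + 1)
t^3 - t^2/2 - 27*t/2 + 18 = (t - 3)*(t - 3/2)*(t + 4)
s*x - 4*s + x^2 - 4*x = (s + x)*(x - 4)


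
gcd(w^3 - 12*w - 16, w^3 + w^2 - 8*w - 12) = w^2 + 4*w + 4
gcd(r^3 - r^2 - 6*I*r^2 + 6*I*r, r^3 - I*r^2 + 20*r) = r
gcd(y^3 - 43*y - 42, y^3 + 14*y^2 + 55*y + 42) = y^2 + 7*y + 6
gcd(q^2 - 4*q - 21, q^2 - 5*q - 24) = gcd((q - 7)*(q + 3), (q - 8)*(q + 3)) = q + 3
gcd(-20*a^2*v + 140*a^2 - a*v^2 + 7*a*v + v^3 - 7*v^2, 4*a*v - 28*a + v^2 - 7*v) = 4*a*v - 28*a + v^2 - 7*v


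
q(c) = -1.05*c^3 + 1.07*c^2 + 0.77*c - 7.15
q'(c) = -3.15*c^2 + 2.14*c + 0.77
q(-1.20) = -4.72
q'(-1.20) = -6.33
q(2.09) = -10.45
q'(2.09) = -8.52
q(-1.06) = -5.51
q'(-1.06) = -5.04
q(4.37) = -70.98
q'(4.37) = -50.03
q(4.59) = -82.61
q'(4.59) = -55.77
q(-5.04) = 150.57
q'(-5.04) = -90.03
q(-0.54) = -7.09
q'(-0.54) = -1.30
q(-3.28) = 38.89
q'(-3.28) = -40.14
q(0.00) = -7.15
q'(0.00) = 0.77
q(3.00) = -23.56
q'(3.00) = -21.16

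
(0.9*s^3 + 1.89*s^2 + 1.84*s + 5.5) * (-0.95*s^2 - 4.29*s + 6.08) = -0.855*s^5 - 5.6565*s^4 - 4.3841*s^3 - 1.6274*s^2 - 12.4078*s + 33.44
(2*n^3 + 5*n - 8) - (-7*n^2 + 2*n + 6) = 2*n^3 + 7*n^2 + 3*n - 14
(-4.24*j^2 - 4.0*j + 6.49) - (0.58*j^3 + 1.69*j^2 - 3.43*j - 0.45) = -0.58*j^3 - 5.93*j^2 - 0.57*j + 6.94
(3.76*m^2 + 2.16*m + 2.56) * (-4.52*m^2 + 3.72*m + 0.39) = -16.9952*m^4 + 4.224*m^3 - 2.0696*m^2 + 10.3656*m + 0.9984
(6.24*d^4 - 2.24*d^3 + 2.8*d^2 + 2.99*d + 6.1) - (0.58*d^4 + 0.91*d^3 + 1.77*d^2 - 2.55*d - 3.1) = 5.66*d^4 - 3.15*d^3 + 1.03*d^2 + 5.54*d + 9.2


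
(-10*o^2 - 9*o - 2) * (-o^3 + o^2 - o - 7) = 10*o^5 - o^4 + 3*o^3 + 77*o^2 + 65*o + 14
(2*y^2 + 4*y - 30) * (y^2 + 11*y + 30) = 2*y^4 + 26*y^3 + 74*y^2 - 210*y - 900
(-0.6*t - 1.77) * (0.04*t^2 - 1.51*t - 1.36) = -0.024*t^3 + 0.8352*t^2 + 3.4887*t + 2.4072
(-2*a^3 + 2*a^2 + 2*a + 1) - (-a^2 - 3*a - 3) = -2*a^3 + 3*a^2 + 5*a + 4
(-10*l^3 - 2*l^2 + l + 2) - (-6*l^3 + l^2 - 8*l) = -4*l^3 - 3*l^2 + 9*l + 2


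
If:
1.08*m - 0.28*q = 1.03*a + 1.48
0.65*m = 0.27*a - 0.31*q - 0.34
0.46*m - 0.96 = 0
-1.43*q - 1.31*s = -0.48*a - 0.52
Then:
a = 1.81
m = 2.09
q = -3.90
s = 5.31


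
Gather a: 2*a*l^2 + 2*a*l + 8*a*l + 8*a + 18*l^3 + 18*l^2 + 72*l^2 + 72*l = a*(2*l^2 + 10*l + 8) + 18*l^3 + 90*l^2 + 72*l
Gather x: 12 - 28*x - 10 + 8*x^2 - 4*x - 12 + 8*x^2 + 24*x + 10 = 16*x^2 - 8*x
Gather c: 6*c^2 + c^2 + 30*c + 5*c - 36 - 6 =7*c^2 + 35*c - 42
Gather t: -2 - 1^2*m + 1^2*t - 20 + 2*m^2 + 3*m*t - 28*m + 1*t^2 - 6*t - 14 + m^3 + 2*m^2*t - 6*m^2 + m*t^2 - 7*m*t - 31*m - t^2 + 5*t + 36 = m^3 - 4*m^2 + m*t^2 - 60*m + t*(2*m^2 - 4*m)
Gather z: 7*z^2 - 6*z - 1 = 7*z^2 - 6*z - 1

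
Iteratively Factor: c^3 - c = (c)*(c^2 - 1) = c*(c + 1)*(c - 1)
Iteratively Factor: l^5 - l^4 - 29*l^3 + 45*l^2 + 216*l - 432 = (l - 3)*(l^4 + 2*l^3 - 23*l^2 - 24*l + 144) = (l - 3)*(l + 4)*(l^3 - 2*l^2 - 15*l + 36) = (l - 3)^2*(l + 4)*(l^2 + l - 12) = (l - 3)^3*(l + 4)*(l + 4)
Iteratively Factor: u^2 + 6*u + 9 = (u + 3)*(u + 3)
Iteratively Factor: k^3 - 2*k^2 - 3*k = (k - 3)*(k^2 + k) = (k - 3)*(k + 1)*(k)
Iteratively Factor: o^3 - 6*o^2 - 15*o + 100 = (o - 5)*(o^2 - o - 20) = (o - 5)^2*(o + 4)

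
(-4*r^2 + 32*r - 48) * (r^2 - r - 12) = -4*r^4 + 36*r^3 - 32*r^2 - 336*r + 576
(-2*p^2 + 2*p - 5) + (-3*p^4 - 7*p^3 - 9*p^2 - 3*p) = -3*p^4 - 7*p^3 - 11*p^2 - p - 5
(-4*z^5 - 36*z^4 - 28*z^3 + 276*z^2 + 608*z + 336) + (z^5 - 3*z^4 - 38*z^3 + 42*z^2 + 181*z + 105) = -3*z^5 - 39*z^4 - 66*z^3 + 318*z^2 + 789*z + 441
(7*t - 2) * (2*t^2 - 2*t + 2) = 14*t^3 - 18*t^2 + 18*t - 4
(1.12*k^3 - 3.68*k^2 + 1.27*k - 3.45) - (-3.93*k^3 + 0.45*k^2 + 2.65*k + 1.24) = 5.05*k^3 - 4.13*k^2 - 1.38*k - 4.69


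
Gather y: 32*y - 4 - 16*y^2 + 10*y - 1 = -16*y^2 + 42*y - 5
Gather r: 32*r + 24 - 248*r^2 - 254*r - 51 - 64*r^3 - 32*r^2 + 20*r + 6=-64*r^3 - 280*r^2 - 202*r - 21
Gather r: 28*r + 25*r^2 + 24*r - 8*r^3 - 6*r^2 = -8*r^3 + 19*r^2 + 52*r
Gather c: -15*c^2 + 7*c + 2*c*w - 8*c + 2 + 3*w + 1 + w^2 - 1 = -15*c^2 + c*(2*w - 1) + w^2 + 3*w + 2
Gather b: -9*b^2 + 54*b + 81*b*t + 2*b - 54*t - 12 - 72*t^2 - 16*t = -9*b^2 + b*(81*t + 56) - 72*t^2 - 70*t - 12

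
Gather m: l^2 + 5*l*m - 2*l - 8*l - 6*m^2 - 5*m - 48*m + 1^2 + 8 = l^2 - 10*l - 6*m^2 + m*(5*l - 53) + 9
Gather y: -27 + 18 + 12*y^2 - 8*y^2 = 4*y^2 - 9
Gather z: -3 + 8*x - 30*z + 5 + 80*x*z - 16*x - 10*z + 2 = -8*x + z*(80*x - 40) + 4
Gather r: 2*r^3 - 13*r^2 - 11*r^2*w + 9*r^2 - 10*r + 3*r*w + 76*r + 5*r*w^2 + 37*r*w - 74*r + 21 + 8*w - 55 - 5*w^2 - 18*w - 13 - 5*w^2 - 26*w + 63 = 2*r^3 + r^2*(-11*w - 4) + r*(5*w^2 + 40*w - 8) - 10*w^2 - 36*w + 16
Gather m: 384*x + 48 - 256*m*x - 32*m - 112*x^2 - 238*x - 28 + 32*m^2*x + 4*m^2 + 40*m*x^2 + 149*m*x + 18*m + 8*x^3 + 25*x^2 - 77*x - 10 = m^2*(32*x + 4) + m*(40*x^2 - 107*x - 14) + 8*x^3 - 87*x^2 + 69*x + 10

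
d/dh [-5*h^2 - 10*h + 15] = -10*h - 10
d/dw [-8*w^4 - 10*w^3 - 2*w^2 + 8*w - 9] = -32*w^3 - 30*w^2 - 4*w + 8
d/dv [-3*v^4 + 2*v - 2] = 2 - 12*v^3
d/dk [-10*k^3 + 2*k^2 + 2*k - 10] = -30*k^2 + 4*k + 2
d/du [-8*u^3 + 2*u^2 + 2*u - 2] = -24*u^2 + 4*u + 2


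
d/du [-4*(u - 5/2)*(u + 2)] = 2 - 8*u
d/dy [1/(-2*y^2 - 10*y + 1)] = 2*(2*y + 5)/(2*y^2 + 10*y - 1)^2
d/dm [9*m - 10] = 9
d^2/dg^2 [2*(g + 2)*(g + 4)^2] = 12*g + 40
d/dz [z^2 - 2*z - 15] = 2*z - 2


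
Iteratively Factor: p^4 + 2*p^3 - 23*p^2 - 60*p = (p + 3)*(p^3 - p^2 - 20*p) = p*(p + 3)*(p^2 - p - 20) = p*(p - 5)*(p + 3)*(p + 4)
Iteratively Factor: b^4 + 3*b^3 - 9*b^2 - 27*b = (b + 3)*(b^3 - 9*b) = (b + 3)^2*(b^2 - 3*b) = b*(b + 3)^2*(b - 3)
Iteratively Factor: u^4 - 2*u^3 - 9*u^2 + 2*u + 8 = (u - 1)*(u^3 - u^2 - 10*u - 8) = (u - 1)*(u + 2)*(u^2 - 3*u - 4) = (u - 4)*(u - 1)*(u + 2)*(u + 1)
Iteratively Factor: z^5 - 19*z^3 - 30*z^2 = (z + 3)*(z^4 - 3*z^3 - 10*z^2) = (z - 5)*(z + 3)*(z^3 + 2*z^2) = z*(z - 5)*(z + 3)*(z^2 + 2*z) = z*(z - 5)*(z + 2)*(z + 3)*(z)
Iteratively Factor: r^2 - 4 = (r - 2)*(r + 2)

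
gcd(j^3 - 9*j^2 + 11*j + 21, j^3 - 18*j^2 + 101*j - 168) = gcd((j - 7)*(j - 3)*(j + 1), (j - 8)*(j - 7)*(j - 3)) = j^2 - 10*j + 21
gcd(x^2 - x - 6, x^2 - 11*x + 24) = x - 3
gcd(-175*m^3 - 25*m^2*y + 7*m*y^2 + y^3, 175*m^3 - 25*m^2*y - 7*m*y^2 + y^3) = -25*m^2 + y^2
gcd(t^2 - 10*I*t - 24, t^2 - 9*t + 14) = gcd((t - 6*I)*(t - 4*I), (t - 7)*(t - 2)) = 1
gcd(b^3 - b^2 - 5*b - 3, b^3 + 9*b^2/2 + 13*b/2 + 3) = b + 1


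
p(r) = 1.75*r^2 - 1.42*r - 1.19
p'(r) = 3.5*r - 1.42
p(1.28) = -0.14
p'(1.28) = 3.06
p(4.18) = 23.45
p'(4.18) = 13.21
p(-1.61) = 5.63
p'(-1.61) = -7.06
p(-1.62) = 5.70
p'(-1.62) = -7.09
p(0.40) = -1.48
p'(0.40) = -0.02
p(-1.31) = 3.67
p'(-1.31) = -6.00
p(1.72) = 1.54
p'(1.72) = 4.60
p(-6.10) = 72.59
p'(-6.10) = -22.77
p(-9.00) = 153.34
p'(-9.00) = -32.92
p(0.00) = -1.19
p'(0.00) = -1.42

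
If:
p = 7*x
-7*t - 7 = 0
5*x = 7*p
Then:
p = 0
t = -1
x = 0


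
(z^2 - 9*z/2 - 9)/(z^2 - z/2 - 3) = (z - 6)/(z - 2)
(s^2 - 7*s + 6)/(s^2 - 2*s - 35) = (-s^2 + 7*s - 6)/(-s^2 + 2*s + 35)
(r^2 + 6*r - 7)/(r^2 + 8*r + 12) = (r^2 + 6*r - 7)/(r^2 + 8*r + 12)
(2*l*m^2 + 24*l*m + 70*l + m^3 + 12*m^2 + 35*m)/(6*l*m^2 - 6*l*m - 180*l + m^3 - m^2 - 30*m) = (2*l*m + 14*l + m^2 + 7*m)/(6*l*m - 36*l + m^2 - 6*m)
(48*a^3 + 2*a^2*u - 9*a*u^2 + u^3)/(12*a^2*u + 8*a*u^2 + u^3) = (24*a^2 - 11*a*u + u^2)/(u*(6*a + u))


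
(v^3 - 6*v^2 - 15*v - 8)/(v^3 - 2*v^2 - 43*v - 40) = (v + 1)/(v + 5)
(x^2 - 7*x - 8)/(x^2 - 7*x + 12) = (x^2 - 7*x - 8)/(x^2 - 7*x + 12)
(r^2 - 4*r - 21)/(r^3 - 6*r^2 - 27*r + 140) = (r + 3)/(r^2 + r - 20)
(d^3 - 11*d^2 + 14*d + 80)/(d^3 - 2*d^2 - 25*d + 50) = (d^2 - 6*d - 16)/(d^2 + 3*d - 10)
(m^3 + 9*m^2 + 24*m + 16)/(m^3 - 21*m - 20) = (m + 4)/(m - 5)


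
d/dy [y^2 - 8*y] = 2*y - 8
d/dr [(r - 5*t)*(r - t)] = 2*r - 6*t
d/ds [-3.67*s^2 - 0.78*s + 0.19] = -7.34*s - 0.78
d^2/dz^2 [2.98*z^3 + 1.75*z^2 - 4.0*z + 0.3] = 17.88*z + 3.5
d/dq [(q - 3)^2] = 2*q - 6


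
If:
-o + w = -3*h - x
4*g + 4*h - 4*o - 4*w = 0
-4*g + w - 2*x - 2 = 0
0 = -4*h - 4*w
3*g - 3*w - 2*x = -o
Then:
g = -5/14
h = 1/7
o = -1/14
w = -1/7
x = -5/14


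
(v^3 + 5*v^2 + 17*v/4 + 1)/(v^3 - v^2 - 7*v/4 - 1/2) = (v + 4)/(v - 2)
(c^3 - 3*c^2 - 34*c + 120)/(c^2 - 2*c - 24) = (-c^3 + 3*c^2 + 34*c - 120)/(-c^2 + 2*c + 24)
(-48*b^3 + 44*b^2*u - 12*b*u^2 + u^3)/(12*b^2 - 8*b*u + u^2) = -4*b + u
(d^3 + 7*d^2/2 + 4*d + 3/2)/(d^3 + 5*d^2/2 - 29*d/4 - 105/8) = 4*(d^2 + 2*d + 1)/(4*d^2 + 4*d - 35)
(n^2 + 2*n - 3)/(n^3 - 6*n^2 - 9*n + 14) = (n + 3)/(n^2 - 5*n - 14)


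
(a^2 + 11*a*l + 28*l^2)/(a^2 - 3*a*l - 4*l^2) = (a^2 + 11*a*l + 28*l^2)/(a^2 - 3*a*l - 4*l^2)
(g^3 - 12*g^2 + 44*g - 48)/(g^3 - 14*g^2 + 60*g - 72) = (g - 4)/(g - 6)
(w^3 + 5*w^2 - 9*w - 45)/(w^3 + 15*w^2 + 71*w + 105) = (w - 3)/(w + 7)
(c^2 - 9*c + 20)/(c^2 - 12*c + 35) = (c - 4)/(c - 7)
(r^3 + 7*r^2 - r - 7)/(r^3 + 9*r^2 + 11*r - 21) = (r + 1)/(r + 3)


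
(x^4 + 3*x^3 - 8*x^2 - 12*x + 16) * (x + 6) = x^5 + 9*x^4 + 10*x^3 - 60*x^2 - 56*x + 96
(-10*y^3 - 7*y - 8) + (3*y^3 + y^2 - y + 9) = -7*y^3 + y^2 - 8*y + 1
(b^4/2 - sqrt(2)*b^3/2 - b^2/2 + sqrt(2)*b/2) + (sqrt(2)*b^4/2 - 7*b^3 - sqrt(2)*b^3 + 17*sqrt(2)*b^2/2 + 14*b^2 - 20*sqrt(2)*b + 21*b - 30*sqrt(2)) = b^4/2 + sqrt(2)*b^4/2 - 7*b^3 - 3*sqrt(2)*b^3/2 + 17*sqrt(2)*b^2/2 + 27*b^2/2 - 39*sqrt(2)*b/2 + 21*b - 30*sqrt(2)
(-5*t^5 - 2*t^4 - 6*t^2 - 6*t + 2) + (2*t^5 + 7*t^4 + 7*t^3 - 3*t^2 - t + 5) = -3*t^5 + 5*t^4 + 7*t^3 - 9*t^2 - 7*t + 7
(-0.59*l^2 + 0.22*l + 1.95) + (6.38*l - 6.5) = -0.59*l^2 + 6.6*l - 4.55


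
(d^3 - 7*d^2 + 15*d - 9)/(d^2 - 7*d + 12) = (d^2 - 4*d + 3)/(d - 4)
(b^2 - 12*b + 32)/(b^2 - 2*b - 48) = (b - 4)/(b + 6)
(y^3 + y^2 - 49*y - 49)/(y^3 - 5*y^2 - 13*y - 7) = (y + 7)/(y + 1)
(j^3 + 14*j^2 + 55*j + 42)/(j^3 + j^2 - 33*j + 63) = (j^2 + 7*j + 6)/(j^2 - 6*j + 9)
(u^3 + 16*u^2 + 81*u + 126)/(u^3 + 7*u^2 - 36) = (u + 7)/(u - 2)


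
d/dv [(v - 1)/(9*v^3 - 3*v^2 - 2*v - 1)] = (9*v^3 - 3*v^2 - 2*v + (v - 1)*(-27*v^2 + 6*v + 2) - 1)/(-9*v^3 + 3*v^2 + 2*v + 1)^2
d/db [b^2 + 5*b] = 2*b + 5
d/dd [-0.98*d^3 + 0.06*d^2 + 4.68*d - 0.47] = -2.94*d^2 + 0.12*d + 4.68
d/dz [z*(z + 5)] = 2*z + 5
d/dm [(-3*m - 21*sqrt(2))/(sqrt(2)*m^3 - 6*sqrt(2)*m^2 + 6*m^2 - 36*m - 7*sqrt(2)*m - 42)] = 3*(-sqrt(2)*m^3 - 6*m^2 + 6*sqrt(2)*m^2 + 7*sqrt(2)*m + 36*m - (m + 7*sqrt(2))*(-3*sqrt(2)*m^2 - 12*m + 12*sqrt(2)*m + 7*sqrt(2) + 36) + 42)/(-sqrt(2)*m^3 - 6*m^2 + 6*sqrt(2)*m^2 + 7*sqrt(2)*m + 36*m + 42)^2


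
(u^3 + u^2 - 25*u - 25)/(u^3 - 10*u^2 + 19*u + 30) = (u + 5)/(u - 6)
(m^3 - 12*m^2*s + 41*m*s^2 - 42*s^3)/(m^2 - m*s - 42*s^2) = (m^2 - 5*m*s + 6*s^2)/(m + 6*s)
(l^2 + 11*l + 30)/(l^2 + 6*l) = (l + 5)/l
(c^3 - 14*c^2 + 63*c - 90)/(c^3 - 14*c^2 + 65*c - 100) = (c^2 - 9*c + 18)/(c^2 - 9*c + 20)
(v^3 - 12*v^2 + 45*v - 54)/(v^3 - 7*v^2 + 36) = (v - 3)/(v + 2)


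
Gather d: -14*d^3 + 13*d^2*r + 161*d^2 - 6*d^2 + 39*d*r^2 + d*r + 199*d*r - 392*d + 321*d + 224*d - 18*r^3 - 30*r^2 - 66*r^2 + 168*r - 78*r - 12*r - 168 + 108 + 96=-14*d^3 + d^2*(13*r + 155) + d*(39*r^2 + 200*r + 153) - 18*r^3 - 96*r^2 + 78*r + 36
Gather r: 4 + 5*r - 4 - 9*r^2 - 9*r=-9*r^2 - 4*r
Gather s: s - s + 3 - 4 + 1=0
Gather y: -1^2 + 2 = 1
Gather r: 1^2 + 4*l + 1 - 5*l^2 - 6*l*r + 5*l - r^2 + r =-5*l^2 + 9*l - r^2 + r*(1 - 6*l) + 2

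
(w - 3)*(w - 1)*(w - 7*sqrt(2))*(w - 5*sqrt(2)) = w^4 - 12*sqrt(2)*w^3 - 4*w^3 + 48*sqrt(2)*w^2 + 73*w^2 - 280*w - 36*sqrt(2)*w + 210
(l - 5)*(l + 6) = l^2 + l - 30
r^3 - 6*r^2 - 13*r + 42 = (r - 7)*(r - 2)*(r + 3)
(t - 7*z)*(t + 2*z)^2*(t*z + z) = t^4*z - 3*t^3*z^2 + t^3*z - 24*t^2*z^3 - 3*t^2*z^2 - 28*t*z^4 - 24*t*z^3 - 28*z^4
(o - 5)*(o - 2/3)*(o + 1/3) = o^3 - 16*o^2/3 + 13*o/9 + 10/9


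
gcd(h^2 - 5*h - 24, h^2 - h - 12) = h + 3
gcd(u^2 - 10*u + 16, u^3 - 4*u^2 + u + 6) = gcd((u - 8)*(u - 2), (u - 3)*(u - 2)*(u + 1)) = u - 2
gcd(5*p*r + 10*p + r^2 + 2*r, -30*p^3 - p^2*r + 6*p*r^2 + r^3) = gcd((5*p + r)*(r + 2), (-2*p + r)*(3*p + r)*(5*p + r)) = 5*p + r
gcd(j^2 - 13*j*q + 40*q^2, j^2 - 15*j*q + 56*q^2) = -j + 8*q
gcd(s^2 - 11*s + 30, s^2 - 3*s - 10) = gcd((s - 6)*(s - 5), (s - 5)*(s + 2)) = s - 5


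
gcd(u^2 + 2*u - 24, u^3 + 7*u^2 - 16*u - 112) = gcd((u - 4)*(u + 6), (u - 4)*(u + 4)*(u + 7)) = u - 4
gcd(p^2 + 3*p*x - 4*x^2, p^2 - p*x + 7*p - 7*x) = -p + x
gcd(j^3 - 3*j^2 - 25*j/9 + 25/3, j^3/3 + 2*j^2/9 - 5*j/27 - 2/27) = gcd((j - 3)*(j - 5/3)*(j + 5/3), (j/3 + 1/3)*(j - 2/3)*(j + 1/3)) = 1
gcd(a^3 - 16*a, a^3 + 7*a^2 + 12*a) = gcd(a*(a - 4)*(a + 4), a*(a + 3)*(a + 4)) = a^2 + 4*a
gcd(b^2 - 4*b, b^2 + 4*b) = b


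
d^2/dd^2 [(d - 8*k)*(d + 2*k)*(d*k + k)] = 2*k*(3*d - 6*k + 1)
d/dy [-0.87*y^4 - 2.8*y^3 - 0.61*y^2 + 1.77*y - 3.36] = -3.48*y^3 - 8.4*y^2 - 1.22*y + 1.77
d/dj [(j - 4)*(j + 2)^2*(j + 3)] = 4*j^3 + 9*j^2 - 24*j - 52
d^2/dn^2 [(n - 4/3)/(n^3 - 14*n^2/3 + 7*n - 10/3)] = 2*(81*n^5 - 594*n^4 + 1743*n^3 - 2568*n^2 + 1908*n - 574)/(27*n^9 - 378*n^8 + 2331*n^7 - 8306*n^6 + 18837*n^5 - 28182*n^4 + 27801*n^3 - 17430*n^2 + 6300*n - 1000)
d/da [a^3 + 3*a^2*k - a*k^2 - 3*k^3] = 3*a^2 + 6*a*k - k^2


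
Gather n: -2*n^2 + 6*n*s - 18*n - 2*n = -2*n^2 + n*(6*s - 20)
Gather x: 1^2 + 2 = 3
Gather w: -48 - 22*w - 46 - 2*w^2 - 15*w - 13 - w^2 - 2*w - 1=-3*w^2 - 39*w - 108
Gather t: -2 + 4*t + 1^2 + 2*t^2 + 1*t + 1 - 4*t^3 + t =-4*t^3 + 2*t^2 + 6*t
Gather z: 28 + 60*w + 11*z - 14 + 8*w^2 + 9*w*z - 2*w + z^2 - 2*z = 8*w^2 + 58*w + z^2 + z*(9*w + 9) + 14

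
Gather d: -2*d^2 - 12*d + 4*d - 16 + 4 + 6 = -2*d^2 - 8*d - 6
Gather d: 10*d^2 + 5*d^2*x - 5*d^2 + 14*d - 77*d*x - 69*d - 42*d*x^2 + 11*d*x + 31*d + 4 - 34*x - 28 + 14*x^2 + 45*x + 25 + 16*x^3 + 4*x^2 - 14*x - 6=d^2*(5*x + 5) + d*(-42*x^2 - 66*x - 24) + 16*x^3 + 18*x^2 - 3*x - 5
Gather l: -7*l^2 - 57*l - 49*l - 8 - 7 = -7*l^2 - 106*l - 15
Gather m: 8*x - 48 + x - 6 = 9*x - 54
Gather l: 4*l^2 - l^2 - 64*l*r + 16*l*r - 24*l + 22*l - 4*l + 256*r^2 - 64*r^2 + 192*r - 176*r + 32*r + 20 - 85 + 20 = 3*l^2 + l*(-48*r - 6) + 192*r^2 + 48*r - 45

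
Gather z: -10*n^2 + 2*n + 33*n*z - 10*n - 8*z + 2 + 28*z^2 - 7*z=-10*n^2 - 8*n + 28*z^2 + z*(33*n - 15) + 2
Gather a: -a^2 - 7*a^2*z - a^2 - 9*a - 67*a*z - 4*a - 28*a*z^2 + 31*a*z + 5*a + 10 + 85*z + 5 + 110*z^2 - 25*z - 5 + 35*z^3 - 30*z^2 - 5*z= a^2*(-7*z - 2) + a*(-28*z^2 - 36*z - 8) + 35*z^3 + 80*z^2 + 55*z + 10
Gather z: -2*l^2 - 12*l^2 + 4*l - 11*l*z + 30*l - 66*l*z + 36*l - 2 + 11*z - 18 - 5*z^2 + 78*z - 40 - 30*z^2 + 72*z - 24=-14*l^2 + 70*l - 35*z^2 + z*(161 - 77*l) - 84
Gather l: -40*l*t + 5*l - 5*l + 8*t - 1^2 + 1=-40*l*t + 8*t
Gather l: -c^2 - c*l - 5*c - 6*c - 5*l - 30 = -c^2 - 11*c + l*(-c - 5) - 30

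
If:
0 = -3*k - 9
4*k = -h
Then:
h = 12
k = -3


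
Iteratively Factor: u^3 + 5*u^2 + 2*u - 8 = (u + 4)*(u^2 + u - 2) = (u + 2)*(u + 4)*(u - 1)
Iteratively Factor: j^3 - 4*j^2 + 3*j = (j - 3)*(j^2 - j) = (j - 3)*(j - 1)*(j)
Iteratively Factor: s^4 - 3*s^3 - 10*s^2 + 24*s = (s)*(s^3 - 3*s^2 - 10*s + 24) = s*(s - 4)*(s^2 + s - 6) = s*(s - 4)*(s - 2)*(s + 3)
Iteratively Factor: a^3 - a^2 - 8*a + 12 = (a + 3)*(a^2 - 4*a + 4) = (a - 2)*(a + 3)*(a - 2)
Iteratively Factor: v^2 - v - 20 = (v - 5)*(v + 4)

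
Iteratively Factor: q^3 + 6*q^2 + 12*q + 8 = (q + 2)*(q^2 + 4*q + 4) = (q + 2)^2*(q + 2)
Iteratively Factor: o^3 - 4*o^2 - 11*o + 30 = (o - 2)*(o^2 - 2*o - 15) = (o - 2)*(o + 3)*(o - 5)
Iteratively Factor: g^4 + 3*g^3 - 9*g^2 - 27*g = (g)*(g^3 + 3*g^2 - 9*g - 27) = g*(g + 3)*(g^2 - 9) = g*(g - 3)*(g + 3)*(g + 3)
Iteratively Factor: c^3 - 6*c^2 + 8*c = (c - 4)*(c^2 - 2*c) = c*(c - 4)*(c - 2)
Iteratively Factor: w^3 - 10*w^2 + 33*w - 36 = (w - 4)*(w^2 - 6*w + 9) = (w - 4)*(w - 3)*(w - 3)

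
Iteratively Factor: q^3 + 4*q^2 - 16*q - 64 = (q - 4)*(q^2 + 8*q + 16) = (q - 4)*(q + 4)*(q + 4)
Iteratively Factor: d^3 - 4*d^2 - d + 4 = (d - 1)*(d^2 - 3*d - 4) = (d - 1)*(d + 1)*(d - 4)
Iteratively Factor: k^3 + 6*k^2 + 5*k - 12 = (k + 3)*(k^2 + 3*k - 4) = (k - 1)*(k + 3)*(k + 4)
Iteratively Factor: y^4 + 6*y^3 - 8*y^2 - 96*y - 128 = (y - 4)*(y^3 + 10*y^2 + 32*y + 32) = (y - 4)*(y + 4)*(y^2 + 6*y + 8) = (y - 4)*(y + 4)^2*(y + 2)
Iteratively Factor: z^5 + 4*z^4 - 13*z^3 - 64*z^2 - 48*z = (z + 3)*(z^4 + z^3 - 16*z^2 - 16*z) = z*(z + 3)*(z^3 + z^2 - 16*z - 16) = z*(z + 1)*(z + 3)*(z^2 - 16) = z*(z + 1)*(z + 3)*(z + 4)*(z - 4)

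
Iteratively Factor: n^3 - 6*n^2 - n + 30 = (n - 3)*(n^2 - 3*n - 10) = (n - 5)*(n - 3)*(n + 2)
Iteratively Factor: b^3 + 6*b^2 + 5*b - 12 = (b + 4)*(b^2 + 2*b - 3) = (b - 1)*(b + 4)*(b + 3)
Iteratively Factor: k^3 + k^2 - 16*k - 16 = (k - 4)*(k^2 + 5*k + 4) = (k - 4)*(k + 1)*(k + 4)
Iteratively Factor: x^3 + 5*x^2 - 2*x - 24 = (x - 2)*(x^2 + 7*x + 12) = (x - 2)*(x + 3)*(x + 4)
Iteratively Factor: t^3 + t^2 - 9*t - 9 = (t + 1)*(t^2 - 9) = (t + 1)*(t + 3)*(t - 3)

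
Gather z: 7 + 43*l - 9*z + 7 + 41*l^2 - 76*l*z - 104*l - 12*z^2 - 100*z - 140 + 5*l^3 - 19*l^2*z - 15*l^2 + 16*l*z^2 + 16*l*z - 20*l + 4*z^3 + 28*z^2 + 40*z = 5*l^3 + 26*l^2 - 81*l + 4*z^3 + z^2*(16*l + 16) + z*(-19*l^2 - 60*l - 69) - 126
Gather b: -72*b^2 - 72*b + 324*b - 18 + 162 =-72*b^2 + 252*b + 144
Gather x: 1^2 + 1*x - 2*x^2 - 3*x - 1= -2*x^2 - 2*x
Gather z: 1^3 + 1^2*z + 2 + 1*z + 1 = 2*z + 4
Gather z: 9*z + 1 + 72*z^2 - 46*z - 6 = 72*z^2 - 37*z - 5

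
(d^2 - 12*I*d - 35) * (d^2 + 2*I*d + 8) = d^4 - 10*I*d^3 - 3*d^2 - 166*I*d - 280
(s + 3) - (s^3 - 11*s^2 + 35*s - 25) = -s^3 + 11*s^2 - 34*s + 28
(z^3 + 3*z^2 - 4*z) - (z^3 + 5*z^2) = -2*z^2 - 4*z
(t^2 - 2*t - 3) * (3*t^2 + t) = 3*t^4 - 5*t^3 - 11*t^2 - 3*t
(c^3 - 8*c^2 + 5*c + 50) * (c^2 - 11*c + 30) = c^5 - 19*c^4 + 123*c^3 - 245*c^2 - 400*c + 1500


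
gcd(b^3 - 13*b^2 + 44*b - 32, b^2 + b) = 1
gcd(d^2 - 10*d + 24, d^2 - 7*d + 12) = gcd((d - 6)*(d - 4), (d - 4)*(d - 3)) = d - 4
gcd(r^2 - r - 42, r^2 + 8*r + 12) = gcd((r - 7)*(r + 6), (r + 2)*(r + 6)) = r + 6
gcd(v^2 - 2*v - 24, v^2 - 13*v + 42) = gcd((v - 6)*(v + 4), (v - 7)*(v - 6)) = v - 6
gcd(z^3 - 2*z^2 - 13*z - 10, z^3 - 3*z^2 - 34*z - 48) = z + 2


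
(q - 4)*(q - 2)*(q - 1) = q^3 - 7*q^2 + 14*q - 8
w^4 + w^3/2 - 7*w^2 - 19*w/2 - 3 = (w - 3)*(w + 1/2)*(w + 1)*(w + 2)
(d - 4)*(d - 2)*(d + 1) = d^3 - 5*d^2 + 2*d + 8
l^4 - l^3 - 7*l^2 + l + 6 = (l - 3)*(l - 1)*(l + 1)*(l + 2)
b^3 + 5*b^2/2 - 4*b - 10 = (b - 2)*(b + 2)*(b + 5/2)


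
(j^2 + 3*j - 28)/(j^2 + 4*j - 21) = (j - 4)/(j - 3)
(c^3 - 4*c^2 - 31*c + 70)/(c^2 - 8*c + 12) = (c^2 - 2*c - 35)/(c - 6)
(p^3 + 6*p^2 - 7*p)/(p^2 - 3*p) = (p^2 + 6*p - 7)/(p - 3)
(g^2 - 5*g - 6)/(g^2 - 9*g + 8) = (g^2 - 5*g - 6)/(g^2 - 9*g + 8)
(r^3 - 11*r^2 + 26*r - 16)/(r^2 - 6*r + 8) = (r^2 - 9*r + 8)/(r - 4)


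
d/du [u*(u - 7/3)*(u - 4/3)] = 3*u^2 - 22*u/3 + 28/9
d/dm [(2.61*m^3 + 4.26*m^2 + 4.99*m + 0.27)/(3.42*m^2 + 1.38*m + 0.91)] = (8.9262*m^4 + 7.2036*m^3 - 4.06169999999999*m^2 + 5.9064*m + 4.1683)/(11.6964*m^4 + 9.4392*m^3 + 8.1288*m^2 + 2.5116*m + 0.8281)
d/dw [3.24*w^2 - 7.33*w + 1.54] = 6.48*w - 7.33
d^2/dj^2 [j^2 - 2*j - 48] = 2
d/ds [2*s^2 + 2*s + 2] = 4*s + 2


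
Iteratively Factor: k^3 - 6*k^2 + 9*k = (k - 3)*(k^2 - 3*k) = k*(k - 3)*(k - 3)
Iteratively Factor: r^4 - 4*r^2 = (r)*(r^3 - 4*r) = r^2*(r^2 - 4) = r^2*(r - 2)*(r + 2)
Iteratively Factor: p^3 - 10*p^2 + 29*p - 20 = (p - 1)*(p^2 - 9*p + 20) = (p - 4)*(p - 1)*(p - 5)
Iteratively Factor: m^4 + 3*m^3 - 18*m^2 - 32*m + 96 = (m - 3)*(m^3 + 6*m^2 - 32) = (m - 3)*(m + 4)*(m^2 + 2*m - 8) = (m - 3)*(m - 2)*(m + 4)*(m + 4)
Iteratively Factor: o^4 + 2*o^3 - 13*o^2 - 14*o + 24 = (o + 4)*(o^3 - 2*o^2 - 5*o + 6) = (o - 3)*(o + 4)*(o^2 + o - 2) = (o - 3)*(o - 1)*(o + 4)*(o + 2)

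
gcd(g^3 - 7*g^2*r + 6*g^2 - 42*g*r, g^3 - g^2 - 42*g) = g^2 + 6*g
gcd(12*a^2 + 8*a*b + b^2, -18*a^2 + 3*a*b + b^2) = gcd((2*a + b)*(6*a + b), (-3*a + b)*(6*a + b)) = 6*a + b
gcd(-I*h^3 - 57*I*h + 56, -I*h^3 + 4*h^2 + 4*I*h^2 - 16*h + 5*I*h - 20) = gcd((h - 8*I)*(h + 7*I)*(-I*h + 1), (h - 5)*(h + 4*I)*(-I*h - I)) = 1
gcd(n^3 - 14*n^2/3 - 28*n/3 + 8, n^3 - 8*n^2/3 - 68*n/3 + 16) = n^2 - 20*n/3 + 4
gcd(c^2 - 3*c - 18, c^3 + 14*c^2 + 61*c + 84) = c + 3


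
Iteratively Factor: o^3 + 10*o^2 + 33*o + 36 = (o + 3)*(o^2 + 7*o + 12) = (o + 3)^2*(o + 4)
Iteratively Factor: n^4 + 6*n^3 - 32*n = (n + 4)*(n^3 + 2*n^2 - 8*n) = (n + 4)^2*(n^2 - 2*n) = (n - 2)*(n + 4)^2*(n)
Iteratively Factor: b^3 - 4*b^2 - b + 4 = (b + 1)*(b^2 - 5*b + 4) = (b - 4)*(b + 1)*(b - 1)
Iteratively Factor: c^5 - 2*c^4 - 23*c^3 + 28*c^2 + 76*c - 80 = (c - 5)*(c^4 + 3*c^3 - 8*c^2 - 12*c + 16) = (c - 5)*(c - 1)*(c^3 + 4*c^2 - 4*c - 16) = (c - 5)*(c - 2)*(c - 1)*(c^2 + 6*c + 8) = (c - 5)*(c - 2)*(c - 1)*(c + 4)*(c + 2)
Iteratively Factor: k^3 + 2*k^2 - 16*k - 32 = (k + 4)*(k^2 - 2*k - 8) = (k - 4)*(k + 4)*(k + 2)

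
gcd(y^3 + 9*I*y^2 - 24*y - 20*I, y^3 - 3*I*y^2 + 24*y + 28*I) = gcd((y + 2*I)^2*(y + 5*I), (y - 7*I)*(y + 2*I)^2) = y^2 + 4*I*y - 4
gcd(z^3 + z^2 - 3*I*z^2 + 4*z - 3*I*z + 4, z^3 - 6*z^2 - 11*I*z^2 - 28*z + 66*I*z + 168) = z - 4*I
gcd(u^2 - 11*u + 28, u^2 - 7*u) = u - 7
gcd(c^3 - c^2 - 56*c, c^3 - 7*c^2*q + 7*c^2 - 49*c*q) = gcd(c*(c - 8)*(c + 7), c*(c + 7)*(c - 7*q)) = c^2 + 7*c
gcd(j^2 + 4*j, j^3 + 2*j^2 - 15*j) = j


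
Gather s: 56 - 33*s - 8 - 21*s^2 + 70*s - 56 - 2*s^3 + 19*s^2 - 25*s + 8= -2*s^3 - 2*s^2 + 12*s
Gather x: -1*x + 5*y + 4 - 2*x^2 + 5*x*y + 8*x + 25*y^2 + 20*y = -2*x^2 + x*(5*y + 7) + 25*y^2 + 25*y + 4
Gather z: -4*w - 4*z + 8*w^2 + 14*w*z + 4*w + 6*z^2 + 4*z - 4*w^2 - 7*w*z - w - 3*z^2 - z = 4*w^2 - w + 3*z^2 + z*(7*w - 1)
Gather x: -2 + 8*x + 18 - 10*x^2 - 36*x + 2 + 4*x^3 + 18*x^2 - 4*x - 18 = 4*x^3 + 8*x^2 - 32*x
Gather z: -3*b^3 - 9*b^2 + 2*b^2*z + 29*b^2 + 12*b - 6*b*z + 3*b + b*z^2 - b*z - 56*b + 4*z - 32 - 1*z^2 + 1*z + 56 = -3*b^3 + 20*b^2 - 41*b + z^2*(b - 1) + z*(2*b^2 - 7*b + 5) + 24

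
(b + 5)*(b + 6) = b^2 + 11*b + 30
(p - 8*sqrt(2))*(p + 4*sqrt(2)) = p^2 - 4*sqrt(2)*p - 64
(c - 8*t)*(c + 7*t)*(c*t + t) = c^3*t - c^2*t^2 + c^2*t - 56*c*t^3 - c*t^2 - 56*t^3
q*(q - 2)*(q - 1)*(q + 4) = q^4 + q^3 - 10*q^2 + 8*q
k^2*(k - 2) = k^3 - 2*k^2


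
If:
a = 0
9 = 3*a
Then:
No Solution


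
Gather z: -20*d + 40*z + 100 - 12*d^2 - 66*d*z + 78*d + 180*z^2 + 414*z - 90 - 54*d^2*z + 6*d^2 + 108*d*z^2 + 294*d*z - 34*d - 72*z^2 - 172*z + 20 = -6*d^2 + 24*d + z^2*(108*d + 108) + z*(-54*d^2 + 228*d + 282) + 30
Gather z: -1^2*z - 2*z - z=-4*z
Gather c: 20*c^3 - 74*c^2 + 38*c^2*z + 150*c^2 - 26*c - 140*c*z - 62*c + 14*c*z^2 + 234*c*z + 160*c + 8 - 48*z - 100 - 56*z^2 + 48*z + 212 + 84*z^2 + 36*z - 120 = 20*c^3 + c^2*(38*z + 76) + c*(14*z^2 + 94*z + 72) + 28*z^2 + 36*z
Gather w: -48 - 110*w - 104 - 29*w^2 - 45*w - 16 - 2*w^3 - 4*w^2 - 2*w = -2*w^3 - 33*w^2 - 157*w - 168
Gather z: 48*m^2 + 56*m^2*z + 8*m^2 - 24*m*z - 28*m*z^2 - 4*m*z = 56*m^2 - 28*m*z^2 + z*(56*m^2 - 28*m)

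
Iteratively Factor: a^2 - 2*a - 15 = (a - 5)*(a + 3)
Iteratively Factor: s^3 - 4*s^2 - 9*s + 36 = (s + 3)*(s^2 - 7*s + 12) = (s - 4)*(s + 3)*(s - 3)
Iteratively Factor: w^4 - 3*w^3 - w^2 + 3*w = (w)*(w^3 - 3*w^2 - w + 3) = w*(w - 1)*(w^2 - 2*w - 3) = w*(w - 1)*(w + 1)*(w - 3)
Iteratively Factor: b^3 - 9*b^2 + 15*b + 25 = (b + 1)*(b^2 - 10*b + 25) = (b - 5)*(b + 1)*(b - 5)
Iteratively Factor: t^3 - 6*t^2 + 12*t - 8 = (t - 2)*(t^2 - 4*t + 4) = (t - 2)^2*(t - 2)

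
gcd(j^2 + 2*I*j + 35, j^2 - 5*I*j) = j - 5*I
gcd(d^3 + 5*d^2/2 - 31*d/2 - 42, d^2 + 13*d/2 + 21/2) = d^2 + 13*d/2 + 21/2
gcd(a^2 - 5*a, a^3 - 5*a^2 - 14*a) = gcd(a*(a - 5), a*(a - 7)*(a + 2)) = a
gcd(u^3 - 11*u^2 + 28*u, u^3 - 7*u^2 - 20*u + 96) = 1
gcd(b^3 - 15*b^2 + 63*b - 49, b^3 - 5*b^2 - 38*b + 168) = b - 7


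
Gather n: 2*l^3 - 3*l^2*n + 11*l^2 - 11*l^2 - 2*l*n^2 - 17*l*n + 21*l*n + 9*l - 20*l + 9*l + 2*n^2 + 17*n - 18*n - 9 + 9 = 2*l^3 - 2*l + n^2*(2 - 2*l) + n*(-3*l^2 + 4*l - 1)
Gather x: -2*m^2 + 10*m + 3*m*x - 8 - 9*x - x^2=-2*m^2 + 10*m - x^2 + x*(3*m - 9) - 8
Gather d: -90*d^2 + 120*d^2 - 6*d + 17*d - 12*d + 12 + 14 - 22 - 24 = 30*d^2 - d - 20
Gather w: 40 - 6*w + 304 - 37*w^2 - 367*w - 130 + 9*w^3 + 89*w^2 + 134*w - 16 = 9*w^3 + 52*w^2 - 239*w + 198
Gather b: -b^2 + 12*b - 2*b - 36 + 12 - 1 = -b^2 + 10*b - 25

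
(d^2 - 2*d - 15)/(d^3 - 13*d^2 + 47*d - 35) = (d + 3)/(d^2 - 8*d + 7)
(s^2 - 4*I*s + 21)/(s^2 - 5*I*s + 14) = (s + 3*I)/(s + 2*I)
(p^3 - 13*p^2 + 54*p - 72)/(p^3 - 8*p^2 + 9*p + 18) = (p - 4)/(p + 1)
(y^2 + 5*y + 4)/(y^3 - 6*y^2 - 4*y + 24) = (y^2 + 5*y + 4)/(y^3 - 6*y^2 - 4*y + 24)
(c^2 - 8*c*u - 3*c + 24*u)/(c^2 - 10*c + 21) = (c - 8*u)/(c - 7)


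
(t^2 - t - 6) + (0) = t^2 - t - 6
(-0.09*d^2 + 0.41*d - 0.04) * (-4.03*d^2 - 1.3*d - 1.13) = 0.3627*d^4 - 1.5353*d^3 - 0.2701*d^2 - 0.4113*d + 0.0452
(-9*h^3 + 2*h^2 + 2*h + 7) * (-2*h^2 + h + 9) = 18*h^5 - 13*h^4 - 83*h^3 + 6*h^2 + 25*h + 63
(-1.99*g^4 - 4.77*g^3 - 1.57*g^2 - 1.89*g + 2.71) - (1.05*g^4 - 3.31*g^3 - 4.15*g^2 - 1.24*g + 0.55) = -3.04*g^4 - 1.46*g^3 + 2.58*g^2 - 0.65*g + 2.16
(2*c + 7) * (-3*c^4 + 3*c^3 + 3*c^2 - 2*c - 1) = -6*c^5 - 15*c^4 + 27*c^3 + 17*c^2 - 16*c - 7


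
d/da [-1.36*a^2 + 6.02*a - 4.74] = 6.02 - 2.72*a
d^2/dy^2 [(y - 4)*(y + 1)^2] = 6*y - 4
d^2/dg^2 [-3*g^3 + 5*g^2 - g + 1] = 10 - 18*g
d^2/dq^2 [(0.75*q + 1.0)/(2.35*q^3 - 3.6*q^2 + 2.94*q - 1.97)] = (24.85125*q^5 + 28.2*q^4 - 126.2835*q^3 + 160.8795*q^2 - 67.641*q + 11.7909)/(12.977875*q^9 - 59.643*q^8 + 140.07645*q^7 - 228.528375*q^6 + 275.24178*q^5 - 251.60886*q^4 + 177.875409*q^3 - 92.997396*q^2 + 34.229538*q - 7.645373)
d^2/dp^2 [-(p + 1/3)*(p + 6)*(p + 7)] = -6*p - 80/3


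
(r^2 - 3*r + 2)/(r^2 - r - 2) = (r - 1)/(r + 1)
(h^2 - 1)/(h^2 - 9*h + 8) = (h + 1)/(h - 8)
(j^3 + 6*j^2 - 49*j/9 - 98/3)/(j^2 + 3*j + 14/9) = (3*j^2 + 11*j - 42)/(3*j + 2)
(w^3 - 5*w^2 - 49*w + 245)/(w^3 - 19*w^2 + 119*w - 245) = (w + 7)/(w - 7)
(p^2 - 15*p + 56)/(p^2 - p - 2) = (-p^2 + 15*p - 56)/(-p^2 + p + 2)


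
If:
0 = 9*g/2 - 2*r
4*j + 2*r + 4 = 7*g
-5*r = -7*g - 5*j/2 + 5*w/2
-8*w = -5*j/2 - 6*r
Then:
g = -440/1893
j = -2168/1893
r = -330/631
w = -1420/1893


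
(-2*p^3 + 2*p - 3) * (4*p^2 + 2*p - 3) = -8*p^5 - 4*p^4 + 14*p^3 - 8*p^2 - 12*p + 9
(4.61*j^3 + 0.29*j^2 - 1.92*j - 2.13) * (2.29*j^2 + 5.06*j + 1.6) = 10.5569*j^5 + 23.9907*j^4 + 4.4466*j^3 - 14.1289*j^2 - 13.8498*j - 3.408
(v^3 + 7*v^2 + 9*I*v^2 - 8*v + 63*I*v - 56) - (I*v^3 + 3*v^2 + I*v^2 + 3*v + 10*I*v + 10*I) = v^3 - I*v^3 + 4*v^2 + 8*I*v^2 - 11*v + 53*I*v - 56 - 10*I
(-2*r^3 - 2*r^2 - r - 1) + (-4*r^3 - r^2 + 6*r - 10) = -6*r^3 - 3*r^2 + 5*r - 11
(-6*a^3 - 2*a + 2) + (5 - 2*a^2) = -6*a^3 - 2*a^2 - 2*a + 7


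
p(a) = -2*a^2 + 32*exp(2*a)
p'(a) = -4*a + 64*exp(2*a)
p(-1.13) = 0.79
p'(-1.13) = 11.20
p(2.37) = 3650.66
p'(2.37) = 7314.31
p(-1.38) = -1.78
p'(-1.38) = 9.57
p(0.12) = 40.65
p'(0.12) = 80.88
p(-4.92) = -48.41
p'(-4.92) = 19.68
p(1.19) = 342.92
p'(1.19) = 686.75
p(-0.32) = 16.67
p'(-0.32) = 35.03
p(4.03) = 101256.80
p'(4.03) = 202562.45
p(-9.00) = -162.00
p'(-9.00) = 36.00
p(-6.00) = -72.00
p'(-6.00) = 24.00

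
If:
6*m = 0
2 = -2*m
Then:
No Solution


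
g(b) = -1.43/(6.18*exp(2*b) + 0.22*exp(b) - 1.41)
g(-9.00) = 1.01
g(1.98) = -0.00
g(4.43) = -0.00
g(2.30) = -0.00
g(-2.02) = 1.12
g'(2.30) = 0.00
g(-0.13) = -0.40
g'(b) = -1.43*(-12.36*exp(2*b) - 0.22*exp(b))/(6.18*exp(2*b) + 0.22*exp(b) - 1.41)^2 = (17.6748*exp(b) + 0.3146)*exp(b)/(6.18*exp(2*b) + 0.22*exp(b) - 1.41)^2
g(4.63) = -0.00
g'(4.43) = 0.00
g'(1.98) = 0.01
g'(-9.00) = 0.00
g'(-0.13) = 1.10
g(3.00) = 0.00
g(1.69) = -0.01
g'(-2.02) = 0.22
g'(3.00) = 0.00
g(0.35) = -0.13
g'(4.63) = 0.00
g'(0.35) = 0.28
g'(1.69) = 0.02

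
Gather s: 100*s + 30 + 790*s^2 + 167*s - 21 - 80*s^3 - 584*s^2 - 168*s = -80*s^3 + 206*s^2 + 99*s + 9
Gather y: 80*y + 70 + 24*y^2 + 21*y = 24*y^2 + 101*y + 70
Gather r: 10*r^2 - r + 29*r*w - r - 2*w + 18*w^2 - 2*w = 10*r^2 + r*(29*w - 2) + 18*w^2 - 4*w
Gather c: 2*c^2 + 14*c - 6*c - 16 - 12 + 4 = 2*c^2 + 8*c - 24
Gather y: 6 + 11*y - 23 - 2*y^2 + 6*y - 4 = -2*y^2 + 17*y - 21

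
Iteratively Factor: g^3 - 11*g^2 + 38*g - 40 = (g - 4)*(g^2 - 7*g + 10) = (g - 4)*(g - 2)*(g - 5)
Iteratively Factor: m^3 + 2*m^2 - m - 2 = (m + 2)*(m^2 - 1) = (m - 1)*(m + 2)*(m + 1)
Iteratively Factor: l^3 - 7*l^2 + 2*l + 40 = (l - 5)*(l^2 - 2*l - 8) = (l - 5)*(l - 4)*(l + 2)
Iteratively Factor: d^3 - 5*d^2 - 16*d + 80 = (d - 4)*(d^2 - d - 20) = (d - 4)*(d + 4)*(d - 5)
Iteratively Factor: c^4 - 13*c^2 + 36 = (c + 2)*(c^3 - 2*c^2 - 9*c + 18) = (c - 3)*(c + 2)*(c^2 + c - 6) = (c - 3)*(c - 2)*(c + 2)*(c + 3)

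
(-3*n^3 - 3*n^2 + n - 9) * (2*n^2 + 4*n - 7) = -6*n^5 - 18*n^4 + 11*n^3 + 7*n^2 - 43*n + 63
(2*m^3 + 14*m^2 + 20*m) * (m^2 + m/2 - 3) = 2*m^5 + 15*m^4 + 21*m^3 - 32*m^2 - 60*m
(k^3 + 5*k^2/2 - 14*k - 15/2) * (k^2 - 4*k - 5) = k^5 - 3*k^4/2 - 29*k^3 + 36*k^2 + 100*k + 75/2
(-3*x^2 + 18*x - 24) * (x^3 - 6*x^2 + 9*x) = -3*x^5 + 36*x^4 - 159*x^3 + 306*x^2 - 216*x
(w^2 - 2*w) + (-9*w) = w^2 - 11*w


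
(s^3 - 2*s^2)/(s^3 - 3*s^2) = (s - 2)/(s - 3)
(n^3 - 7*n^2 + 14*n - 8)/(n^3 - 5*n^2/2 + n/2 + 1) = 2*(n - 4)/(2*n + 1)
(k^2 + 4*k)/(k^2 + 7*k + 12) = k/(k + 3)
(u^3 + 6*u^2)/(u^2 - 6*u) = u*(u + 6)/(u - 6)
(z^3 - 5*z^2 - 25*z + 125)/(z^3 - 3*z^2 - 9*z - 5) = (z^2 - 25)/(z^2 + 2*z + 1)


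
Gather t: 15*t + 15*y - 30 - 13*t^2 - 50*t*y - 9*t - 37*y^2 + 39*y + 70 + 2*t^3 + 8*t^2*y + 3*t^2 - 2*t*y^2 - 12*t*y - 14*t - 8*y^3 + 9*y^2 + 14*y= 2*t^3 + t^2*(8*y - 10) + t*(-2*y^2 - 62*y - 8) - 8*y^3 - 28*y^2 + 68*y + 40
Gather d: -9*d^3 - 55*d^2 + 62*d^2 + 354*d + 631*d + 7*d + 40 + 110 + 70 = -9*d^3 + 7*d^2 + 992*d + 220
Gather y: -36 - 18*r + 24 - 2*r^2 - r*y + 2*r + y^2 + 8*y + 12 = -2*r^2 - 16*r + y^2 + y*(8 - r)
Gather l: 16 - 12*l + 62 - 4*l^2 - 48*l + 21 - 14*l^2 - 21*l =-18*l^2 - 81*l + 99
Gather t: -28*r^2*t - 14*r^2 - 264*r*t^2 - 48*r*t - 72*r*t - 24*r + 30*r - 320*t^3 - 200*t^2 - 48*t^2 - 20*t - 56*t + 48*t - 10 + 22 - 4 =-14*r^2 + 6*r - 320*t^3 + t^2*(-264*r - 248) + t*(-28*r^2 - 120*r - 28) + 8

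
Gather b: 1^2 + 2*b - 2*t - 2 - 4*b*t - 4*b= b*(-4*t - 2) - 2*t - 1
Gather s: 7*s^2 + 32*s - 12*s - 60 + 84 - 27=7*s^2 + 20*s - 3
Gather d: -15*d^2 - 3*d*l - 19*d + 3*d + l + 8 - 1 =-15*d^2 + d*(-3*l - 16) + l + 7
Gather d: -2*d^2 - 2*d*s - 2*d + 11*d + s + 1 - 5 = -2*d^2 + d*(9 - 2*s) + s - 4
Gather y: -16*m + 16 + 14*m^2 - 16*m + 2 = 14*m^2 - 32*m + 18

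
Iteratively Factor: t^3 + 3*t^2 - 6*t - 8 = (t + 1)*(t^2 + 2*t - 8) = (t + 1)*(t + 4)*(t - 2)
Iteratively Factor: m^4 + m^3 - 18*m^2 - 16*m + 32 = (m + 2)*(m^3 - m^2 - 16*m + 16) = (m - 1)*(m + 2)*(m^2 - 16) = (m - 1)*(m + 2)*(m + 4)*(m - 4)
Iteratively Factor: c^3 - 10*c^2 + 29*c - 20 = (c - 1)*(c^2 - 9*c + 20) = (c - 5)*(c - 1)*(c - 4)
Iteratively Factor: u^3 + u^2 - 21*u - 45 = (u - 5)*(u^2 + 6*u + 9) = (u - 5)*(u + 3)*(u + 3)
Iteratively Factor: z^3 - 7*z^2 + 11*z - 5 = (z - 5)*(z^2 - 2*z + 1) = (z - 5)*(z - 1)*(z - 1)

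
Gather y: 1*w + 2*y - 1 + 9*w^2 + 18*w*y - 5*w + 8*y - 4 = 9*w^2 - 4*w + y*(18*w + 10) - 5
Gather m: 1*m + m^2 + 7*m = m^2 + 8*m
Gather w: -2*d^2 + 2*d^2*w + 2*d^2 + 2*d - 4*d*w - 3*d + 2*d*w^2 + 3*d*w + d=2*d*w^2 + w*(2*d^2 - d)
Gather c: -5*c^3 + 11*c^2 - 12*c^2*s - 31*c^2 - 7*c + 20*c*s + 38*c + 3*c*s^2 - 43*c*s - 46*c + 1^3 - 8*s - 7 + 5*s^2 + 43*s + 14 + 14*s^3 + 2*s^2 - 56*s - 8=-5*c^3 + c^2*(-12*s - 20) + c*(3*s^2 - 23*s - 15) + 14*s^3 + 7*s^2 - 21*s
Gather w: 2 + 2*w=2*w + 2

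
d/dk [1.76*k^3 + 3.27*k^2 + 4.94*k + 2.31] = 5.28*k^2 + 6.54*k + 4.94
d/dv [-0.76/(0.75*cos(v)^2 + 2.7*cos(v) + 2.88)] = -(1.14*cos(v) + 2.052)*sin(v)/(0.75*cos(v)^2 + 2.7*cos(v) + 2.88)^2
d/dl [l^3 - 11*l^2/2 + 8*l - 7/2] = 3*l^2 - 11*l + 8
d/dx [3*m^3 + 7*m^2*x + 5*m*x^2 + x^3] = 7*m^2 + 10*m*x + 3*x^2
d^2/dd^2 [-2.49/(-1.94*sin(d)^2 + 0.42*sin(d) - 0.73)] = (-37.485456*sin(d)^4 + 6.086556*sin(d)^3 + 69.8943*sin(d)^2 - 12.936546*sin(d) - 6.174204)/(1.94*sin(d)^2 - 0.42*sin(d) + 0.73)^3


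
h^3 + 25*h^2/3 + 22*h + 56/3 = (h + 2)*(h + 7/3)*(h + 4)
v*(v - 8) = v^2 - 8*v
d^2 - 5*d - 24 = (d - 8)*(d + 3)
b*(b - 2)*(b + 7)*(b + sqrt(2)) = b^4 + sqrt(2)*b^3 + 5*b^3 - 14*b^2 + 5*sqrt(2)*b^2 - 14*sqrt(2)*b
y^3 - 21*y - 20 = (y - 5)*(y + 1)*(y + 4)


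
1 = 1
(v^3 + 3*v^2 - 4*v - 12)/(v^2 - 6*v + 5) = (v^3 + 3*v^2 - 4*v - 12)/(v^2 - 6*v + 5)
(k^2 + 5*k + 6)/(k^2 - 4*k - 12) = (k + 3)/(k - 6)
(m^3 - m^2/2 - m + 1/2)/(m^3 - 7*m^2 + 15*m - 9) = (2*m^2 + m - 1)/(2*(m^2 - 6*m + 9))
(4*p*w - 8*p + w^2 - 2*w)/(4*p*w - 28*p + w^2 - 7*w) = (w - 2)/(w - 7)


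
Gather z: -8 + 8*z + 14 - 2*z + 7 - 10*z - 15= -4*z - 2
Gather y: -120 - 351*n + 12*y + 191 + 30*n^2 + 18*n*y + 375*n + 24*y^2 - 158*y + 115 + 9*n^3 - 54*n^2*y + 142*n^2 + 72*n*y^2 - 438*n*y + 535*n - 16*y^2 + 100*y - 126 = 9*n^3 + 172*n^2 + 559*n + y^2*(72*n + 8) + y*(-54*n^2 - 420*n - 46) + 60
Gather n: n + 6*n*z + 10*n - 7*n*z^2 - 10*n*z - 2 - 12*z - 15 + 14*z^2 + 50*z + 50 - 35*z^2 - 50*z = n*(-7*z^2 - 4*z + 11) - 21*z^2 - 12*z + 33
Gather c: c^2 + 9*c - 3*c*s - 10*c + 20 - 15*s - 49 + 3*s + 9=c^2 + c*(-3*s - 1) - 12*s - 20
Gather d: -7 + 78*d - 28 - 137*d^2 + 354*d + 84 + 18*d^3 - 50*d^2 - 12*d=18*d^3 - 187*d^2 + 420*d + 49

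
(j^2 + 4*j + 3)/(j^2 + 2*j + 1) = (j + 3)/(j + 1)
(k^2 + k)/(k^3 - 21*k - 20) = k/(k^2 - k - 20)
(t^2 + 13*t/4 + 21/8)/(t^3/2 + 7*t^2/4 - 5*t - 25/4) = (8*t^2 + 26*t + 21)/(2*(2*t^3 + 7*t^2 - 20*t - 25))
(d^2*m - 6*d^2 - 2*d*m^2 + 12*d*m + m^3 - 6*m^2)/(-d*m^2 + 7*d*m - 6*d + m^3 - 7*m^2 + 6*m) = (-d + m)/(m - 1)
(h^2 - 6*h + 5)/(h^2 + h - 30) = (h - 1)/(h + 6)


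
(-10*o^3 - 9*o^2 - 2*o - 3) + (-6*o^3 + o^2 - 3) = -16*o^3 - 8*o^2 - 2*o - 6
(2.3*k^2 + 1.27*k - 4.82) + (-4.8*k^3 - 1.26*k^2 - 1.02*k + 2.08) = -4.8*k^3 + 1.04*k^2 + 0.25*k - 2.74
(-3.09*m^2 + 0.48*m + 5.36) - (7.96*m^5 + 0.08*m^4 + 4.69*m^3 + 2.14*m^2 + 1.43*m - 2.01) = -7.96*m^5 - 0.08*m^4 - 4.69*m^3 - 5.23*m^2 - 0.95*m + 7.37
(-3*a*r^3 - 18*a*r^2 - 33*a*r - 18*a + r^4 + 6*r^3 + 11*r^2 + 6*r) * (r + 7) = -3*a*r^4 - 39*a*r^3 - 159*a*r^2 - 249*a*r - 126*a + r^5 + 13*r^4 + 53*r^3 + 83*r^2 + 42*r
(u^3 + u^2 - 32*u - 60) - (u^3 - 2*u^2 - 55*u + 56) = 3*u^2 + 23*u - 116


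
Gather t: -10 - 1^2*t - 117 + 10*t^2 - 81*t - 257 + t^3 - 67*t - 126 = t^3 + 10*t^2 - 149*t - 510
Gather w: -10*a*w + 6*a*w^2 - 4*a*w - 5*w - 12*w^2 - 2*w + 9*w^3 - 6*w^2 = 9*w^3 + w^2*(6*a - 18) + w*(-14*a - 7)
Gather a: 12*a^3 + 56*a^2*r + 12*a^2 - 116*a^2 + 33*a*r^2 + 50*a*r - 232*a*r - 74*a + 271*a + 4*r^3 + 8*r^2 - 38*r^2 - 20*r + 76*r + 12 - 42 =12*a^3 + a^2*(56*r - 104) + a*(33*r^2 - 182*r + 197) + 4*r^3 - 30*r^2 + 56*r - 30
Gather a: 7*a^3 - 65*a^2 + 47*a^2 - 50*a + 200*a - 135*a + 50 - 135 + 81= 7*a^3 - 18*a^2 + 15*a - 4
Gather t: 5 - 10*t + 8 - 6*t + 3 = 16 - 16*t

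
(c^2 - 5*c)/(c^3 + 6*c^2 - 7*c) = (c - 5)/(c^2 + 6*c - 7)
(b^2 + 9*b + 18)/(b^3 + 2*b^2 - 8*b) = (b^2 + 9*b + 18)/(b*(b^2 + 2*b - 8))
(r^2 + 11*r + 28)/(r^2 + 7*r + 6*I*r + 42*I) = (r + 4)/(r + 6*I)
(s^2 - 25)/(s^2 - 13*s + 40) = (s + 5)/(s - 8)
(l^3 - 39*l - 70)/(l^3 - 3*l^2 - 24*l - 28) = (l + 5)/(l + 2)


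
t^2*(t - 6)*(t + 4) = t^4 - 2*t^3 - 24*t^2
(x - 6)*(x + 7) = x^2 + x - 42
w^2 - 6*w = w*(w - 6)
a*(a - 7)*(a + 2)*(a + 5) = a^4 - 39*a^2 - 70*a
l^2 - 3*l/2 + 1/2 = (l - 1)*(l - 1/2)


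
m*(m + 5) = m^2 + 5*m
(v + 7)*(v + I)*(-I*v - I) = -I*v^3 + v^2 - 8*I*v^2 + 8*v - 7*I*v + 7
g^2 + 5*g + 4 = (g + 1)*(g + 4)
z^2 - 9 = (z - 3)*(z + 3)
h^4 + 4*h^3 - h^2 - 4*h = h*(h - 1)*(h + 1)*(h + 4)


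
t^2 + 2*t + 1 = (t + 1)^2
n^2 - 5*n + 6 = (n - 3)*(n - 2)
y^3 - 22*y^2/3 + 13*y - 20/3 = (y - 5)*(y - 4/3)*(y - 1)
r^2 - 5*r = r*(r - 5)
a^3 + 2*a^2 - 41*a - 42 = (a - 6)*(a + 1)*(a + 7)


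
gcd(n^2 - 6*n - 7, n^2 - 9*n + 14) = n - 7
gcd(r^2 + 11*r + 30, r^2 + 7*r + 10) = r + 5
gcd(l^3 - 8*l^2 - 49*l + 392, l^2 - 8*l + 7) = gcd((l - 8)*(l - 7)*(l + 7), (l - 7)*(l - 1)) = l - 7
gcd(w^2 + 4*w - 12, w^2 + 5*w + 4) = 1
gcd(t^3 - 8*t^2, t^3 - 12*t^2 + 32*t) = t^2 - 8*t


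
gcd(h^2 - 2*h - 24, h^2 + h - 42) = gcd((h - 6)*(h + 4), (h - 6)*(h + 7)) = h - 6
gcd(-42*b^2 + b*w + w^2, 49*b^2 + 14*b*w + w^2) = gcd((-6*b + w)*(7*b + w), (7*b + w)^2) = 7*b + w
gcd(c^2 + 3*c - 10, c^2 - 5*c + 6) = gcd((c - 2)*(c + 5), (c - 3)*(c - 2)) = c - 2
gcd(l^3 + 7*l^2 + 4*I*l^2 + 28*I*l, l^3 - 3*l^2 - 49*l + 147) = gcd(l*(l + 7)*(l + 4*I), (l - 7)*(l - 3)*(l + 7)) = l + 7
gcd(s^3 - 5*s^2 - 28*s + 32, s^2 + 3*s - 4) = s^2 + 3*s - 4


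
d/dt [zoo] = 0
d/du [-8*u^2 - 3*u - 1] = -16*u - 3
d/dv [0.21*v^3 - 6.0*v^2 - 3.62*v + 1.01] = 0.63*v^2 - 12.0*v - 3.62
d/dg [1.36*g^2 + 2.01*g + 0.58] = 2.72*g + 2.01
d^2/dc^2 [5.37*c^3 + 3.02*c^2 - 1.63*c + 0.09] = 32.22*c + 6.04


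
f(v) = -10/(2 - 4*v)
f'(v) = -40/(2 - 4*v)^2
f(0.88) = 6.58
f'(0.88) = -17.31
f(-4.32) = -0.52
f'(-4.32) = -0.11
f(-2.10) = -0.96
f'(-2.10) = -0.37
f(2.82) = 1.08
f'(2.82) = -0.46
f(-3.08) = -0.70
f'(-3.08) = -0.20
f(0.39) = -22.73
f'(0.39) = -206.61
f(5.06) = 0.55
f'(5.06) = -0.12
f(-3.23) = -0.67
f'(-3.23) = -0.18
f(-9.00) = -0.26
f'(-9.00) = -0.03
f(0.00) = -5.00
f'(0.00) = -10.00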